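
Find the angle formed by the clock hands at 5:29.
Hour hand position: 5 x 30 + 29 x 0.5 = 164.5 degrees
Minute hand position: 29 x 6 = 174 degrees
Difference: |164.5 - 174| = 9.5 degrees
The angle between the hands is 9.5 degrees

Final answer: 9.5 degrees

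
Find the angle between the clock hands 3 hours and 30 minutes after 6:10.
First find the time 3 hours and 30 minutes after 6:10.
Total minutes: 6 x 60 + 10 + 3 x 60 + 30 = 580.
580 mod 720 = 580 minutes = 9:40.
Now compute the angle at 9:40:
Hour hand: 9 x 30 + 40 x 0.5 = 290 degrees
Minute hand: 40 x 6 = 240 degrees
Difference: |290 - 240| = 50 degrees
The angle is 50 degrees

Final answer: 50 degrees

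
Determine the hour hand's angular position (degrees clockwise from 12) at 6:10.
The hour hand moves 30 degrees per hour and 0.5 degrees per minute.
At 6:10: (6) x 30 + 10 x 0.5 = 180 + 5 = 185 degrees

Final answer: 185 degrees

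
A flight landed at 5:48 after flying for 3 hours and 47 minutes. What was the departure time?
Starting time: 5:48 = 348 total minutes past 12:00
Subtracting: 3 hours and 47 minutes = 227 minutes
348 - 227 = 121 minutes
= 2 hours and 1 minute past 12:00 = 2:01

Final answer: 2:01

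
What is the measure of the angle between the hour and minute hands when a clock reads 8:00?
Hour hand position: 8 x 30 + 0 x 0.5 = 240 degrees
Minute hand position: 0 x 6 = 0 degrees
Difference: |240 - 0| = 240 degrees
Since 240 > 180, the smaller angle is 360 - 240 = 120 degrees

Final answer: 120 degrees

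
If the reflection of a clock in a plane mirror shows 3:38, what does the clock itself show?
Reflection across the vertical (12-6) axis maps a hand at angle A degrees to (360 - A) degrees, which sends a reading of T minutes past 12:00 to (720 - T) minutes past 12:00.
Mirror reads 3:38 = 218 minutes past 12:00.
Actual time: (720 - 218) mod 720 = 502 minutes = 8:22.

Final answer: 8:22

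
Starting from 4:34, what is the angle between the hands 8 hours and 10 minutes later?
First find the time 8 hours and 10 minutes after 4:34.
Total minutes: 4 x 60 + 34 + 8 x 60 + 10 = 764.
764 mod 720 = 44 minutes = 12:44.
Now compute the angle at 12:44:
Hour hand: 0 x 30 + 44 x 0.5 = 22 degrees
Minute hand: 44 x 6 = 264 degrees
Difference: |22 - 264| = 242 degrees
Smaller angle: 360 - 242 = 118 degrees

Final answer: 118 degrees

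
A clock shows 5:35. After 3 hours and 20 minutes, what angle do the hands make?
First find the time 3 hours and 20 minutes after 5:35.
Total minutes: 5 x 60 + 35 + 3 x 60 + 20 = 535.
535 mod 720 = 535 minutes = 8:55.
Now compute the angle at 8:55:
Hour hand: 8 x 30 + 55 x 0.5 = 267.5 degrees
Minute hand: 55 x 6 = 330 degrees
Difference: |267.5 - 330| = 62.5 degrees
The angle is 62.5 degrees

Final answer: 62.5 degrees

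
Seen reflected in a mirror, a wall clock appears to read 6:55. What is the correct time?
Reflection across the vertical (12-6) axis maps a hand at angle A degrees to (360 - A) degrees, which sends a reading of T minutes past 12:00 to (720 - T) minutes past 12:00.
Mirror reads 6:55 = 415 minutes past 12:00.
Actual time: (720 - 415) mod 720 = 305 minutes = 5:05.

Final answer: 5:05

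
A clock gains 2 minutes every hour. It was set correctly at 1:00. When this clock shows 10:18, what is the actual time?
For every 60 true minutes, the faulty clock advances 62 minutes, so 1 faulty-clock minute corresponds to 60/62 true minutes.
From 1:00 to 10:18 on the faulty dial is 558 minutes.
True elapsed: 558 x 60/62 = 540 minutes = 9 hours.
True time: 1:00 + 9 hours = 10:00.

Final answer: 10:00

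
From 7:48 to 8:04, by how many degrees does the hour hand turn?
The hour hand moves 0.5 degrees per minute.
Time elapsed: 8:04 - 7:48 = 16 minutes
Angular displacement: 16 x 0.5 = 8 degrees

Final answer: 8 degrees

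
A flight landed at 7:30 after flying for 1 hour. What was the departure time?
Starting time: 7:30 = 450 total minutes past 12:00
Subtracting: 1 hour = 60 minutes
450 - 60 = 390 minutes
= 6 hours and 30 minutes past 12:00 = 6:30

Final answer: 6:30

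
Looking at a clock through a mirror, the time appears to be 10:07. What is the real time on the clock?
Reflection across the vertical (12-6) axis maps a hand at angle A degrees to (360 - A) degrees, which sends a reading of T minutes past 12:00 to (720 - T) minutes past 12:00.
Mirror reads 10:07 = 607 minutes past 12:00.
Actual time: (720 - 607) mod 720 = 113 minutes = 1:53.

Final answer: 1:53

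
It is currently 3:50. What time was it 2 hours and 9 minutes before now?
Starting time: 3:50 = 230 total minutes past 12:00
Subtracting: 2 hours and 9 minutes = 129 minutes
230 - 129 = 101 minutes
= 1 hour and 41 minutes past 12:00 = 1:41

Final answer: 1:41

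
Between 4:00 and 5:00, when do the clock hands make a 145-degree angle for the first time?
At t minutes past 4:00, the hour hand is at 30 x 4 + 0.5t degrees and the minute hand is at 6t degrees.
The smaller angle between them is 145 degrees when |30H - 5.5t| = 145 or |30H - 5.5t| = 215.
With H = 4, solve 30 x 4 - 5.5t = +/- target for each target:
  t = (30 x 4 - 145) / 5.5 = -4.55 (outside (0, 60))
  t = (30 x 4 + 145) / 5.5 = 48.18
  t = (30 x 4 - 215) / 5.5 = -17.27 (outside (0, 60))
  t = (30 x 4 + 215) / 5.5 = 60.91 (outside (0, 60))
Valid solutions in (0, 60): {48.18} minutes.
The first occurrence is t = 48.18 minutes.
The hands form a 145-degree angle at 48.18 minutes past 4:00.

Final answer: 48.18 minutes past 4:00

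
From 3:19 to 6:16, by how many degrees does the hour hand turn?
The hour hand moves 0.5 degrees per minute.
Time elapsed: 6:16 - 3:19 = 177 minutes
Angular displacement: 177 x 0.5 = 88.5 degrees

Final answer: 88.5 degrees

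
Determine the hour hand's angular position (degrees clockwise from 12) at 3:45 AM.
The hour hand moves 30 degrees per hour and 0.5 degrees per minute.
At 3:45: (3) x 30 + 45 x 0.5 = 90 + 22.5 = 112.5 degrees

Final answer: 112.5 degrees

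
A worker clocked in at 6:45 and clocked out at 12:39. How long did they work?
From 6:45 to 12:39:
(12 x 60 + 39) - (6 x 60 + 45) = 759 - 405 = 354 minutes
= 5 hours and 54 minutes

Final answer: 5 hours and 54 minutes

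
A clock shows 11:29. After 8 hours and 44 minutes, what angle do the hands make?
First find the time 8 hours and 44 minutes after 11:29.
Total minutes: 11 x 60 + 29 + 8 x 60 + 44 = 1213.
1213 mod 720 = 493 minutes = 8:13.
Now compute the angle at 8:13:
Hour hand: 8 x 30 + 13 x 0.5 = 246.5 degrees
Minute hand: 13 x 6 = 78 degrees
Difference: |246.5 - 78| = 168.5 degrees
The angle is 168.5 degrees

Final answer: 168.5 degrees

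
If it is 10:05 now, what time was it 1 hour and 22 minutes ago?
Starting time: 10:05 = 605 total minutes past 12:00
Subtracting: 1 hour and 22 minutes = 82 minutes
605 - 82 = 523 minutes
= 8 hours and 43 minutes past 12:00 = 8:43

Final answer: 8:43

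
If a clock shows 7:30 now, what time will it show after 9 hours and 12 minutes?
Starting time: 7:30
Adding 12 minutes to 30 minutes: 30 + 12 = 42 minutes
Adding 9 hours: 7 + 9 = 16 - 12 = 4
Final time: 4:42

Final answer: 4:42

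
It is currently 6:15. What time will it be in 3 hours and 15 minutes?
Starting time: 6:15
Adding 15 minutes to 15 minutes: 15 + 15 = 30 minutes
Adding 3 hours: 6 + 3 = 9
Final time: 9:30

Final answer: 9:30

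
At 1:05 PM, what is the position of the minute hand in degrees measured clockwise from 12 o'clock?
The minute hand moves 6 degrees per minute.
At 1:05: 5 x 6 = 30 degrees

Final answer: 30 degrees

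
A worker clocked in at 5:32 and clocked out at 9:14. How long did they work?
From 5:32 to 9:14:
(9 x 60 + 14) - (5 x 60 + 32) = 554 - 332 = 222 minutes
= 3 hours and 42 minutes

Final answer: 3 hours and 42 minutes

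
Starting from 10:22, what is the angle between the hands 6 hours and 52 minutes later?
First find the time 6 hours and 52 minutes after 10:22.
Total minutes: 10 x 60 + 22 + 6 x 60 + 52 = 1034.
1034 mod 720 = 314 minutes = 5:14.
Now compute the angle at 5:14:
Hour hand: 5 x 30 + 14 x 0.5 = 157 degrees
Minute hand: 14 x 6 = 84 degrees
Difference: |157 - 84| = 73 degrees
The angle is 73 degrees

Final answer: 73 degrees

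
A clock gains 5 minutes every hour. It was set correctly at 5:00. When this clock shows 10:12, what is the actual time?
For every 60 true minutes, the faulty clock advances 65 minutes, so 1 faulty-clock minute corresponds to 60/65 true minutes.
From 5:00 to 10:12 on the faulty dial is 312 minutes.
True elapsed: 312 x 60/65 = 288 minutes = 4 hours and 48 minutes.
True time: 5:00 + 4 hours and 48 minutes = 9:48.

Final answer: 9:48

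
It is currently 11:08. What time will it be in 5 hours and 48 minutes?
Starting time: 11:08
Adding 48 minutes to 8 minutes: 8 + 48 = 56 minutes
Adding 5 hours: 11 + 5 = 16 - 12 = 4
Final time: 4:56

Final answer: 4:56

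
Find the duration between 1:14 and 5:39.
From 1:14 to 5:39:
(5 x 60 + 39) - (1 x 60 + 14) = 339 - 74 = 265 minutes
= 4 hours and 25 minutes

Final answer: 4 hours and 25 minutes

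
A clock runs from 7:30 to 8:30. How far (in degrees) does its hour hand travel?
The hour hand moves 0.5 degrees per minute.
Time elapsed: 8:30 - 7:30 = 60 minutes
Angular displacement: 60 x 0.5 = 30 degrees

Final answer: 30 degrees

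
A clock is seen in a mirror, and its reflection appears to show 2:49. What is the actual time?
Reflection across the vertical (12-6) axis maps a hand at angle A degrees to (360 - A) degrees, which sends a reading of T minutes past 12:00 to (720 - T) minutes past 12:00.
Mirror reads 2:49 = 169 minutes past 12:00.
Actual time: (720 - 169) mod 720 = 551 minutes = 9:11.

Final answer: 9:11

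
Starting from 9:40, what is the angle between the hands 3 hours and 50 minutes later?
First find the time 3 hours and 50 minutes after 9:40.
Total minutes: 9 x 60 + 40 + 3 x 60 + 50 = 810.
810 mod 720 = 90 minutes = 1:30.
Now compute the angle at 1:30:
Hour hand: 1 x 30 + 30 x 0.5 = 45 degrees
Minute hand: 30 x 6 = 180 degrees
Difference: |45 - 180| = 135 degrees
The angle is 135 degrees

Final answer: 135 degrees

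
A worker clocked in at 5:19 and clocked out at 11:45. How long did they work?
From 5:19 to 11:45:
(11 x 60 + 45) - (5 x 60 + 19) = 705 - 319 = 386 minutes
= 6 hours and 26 minutes

Final answer: 6 hours and 26 minutes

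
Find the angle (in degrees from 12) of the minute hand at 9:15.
The minute hand moves 6 degrees per minute.
At 9:15: 15 x 6 = 90 degrees

Final answer: 90 degrees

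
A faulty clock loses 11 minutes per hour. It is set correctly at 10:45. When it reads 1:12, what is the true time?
For every 60 true minutes, the faulty clock advances 49 minutes, so 1 faulty-clock minute corresponds to 60/49 true minutes.
From 10:45 to 1:12 on the faulty dial is 147 minutes.
True elapsed: 147 x 60/49 = 180 minutes = 3 hours.
True time: 10:45 + 3 hours = 1:45.

Final answer: 1:45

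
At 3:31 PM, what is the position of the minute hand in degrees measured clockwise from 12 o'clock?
The minute hand moves 6 degrees per minute.
At 3:31: 31 x 6 = 186 degrees

Final answer: 186 degrees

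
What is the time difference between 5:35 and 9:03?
From 5:35 to 9:03:
(9 x 60 + 3) - (5 x 60 + 35) = 543 - 335 = 208 minutes
= 3 hours and 28 minutes

Final answer: 3 hours and 28 minutes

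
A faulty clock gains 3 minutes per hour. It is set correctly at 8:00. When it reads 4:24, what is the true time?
For every 60 true minutes, the faulty clock advances 63 minutes, so 1 faulty-clock minute corresponds to 60/63 true minutes.
From 8:00 to 4:24 on the faulty dial is 504 minutes.
True elapsed: 504 x 60/63 = 480 minutes = 8 hours.
True time: 8:00 + 8 hours = 4:00.

Final answer: 4:00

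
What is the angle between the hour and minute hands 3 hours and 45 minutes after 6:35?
First find the time 3 hours and 45 minutes after 6:35.
Total minutes: 6 x 60 + 35 + 3 x 60 + 45 = 620.
620 mod 720 = 620 minutes = 10:20.
Now compute the angle at 10:20:
Hour hand: 10 x 30 + 20 x 0.5 = 310 degrees
Minute hand: 20 x 6 = 120 degrees
Difference: |310 - 120| = 190 degrees
Smaller angle: 360 - 190 = 170 degrees

Final answer: 170 degrees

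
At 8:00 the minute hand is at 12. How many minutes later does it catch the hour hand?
The minute hand gains 5.5 degrees per minute on the hour hand.
At 8:00, the hour hand is at 240 degrees and the minute hand is at 0 degrees.
The gap is 240 degrees. Time to close: 240/5.5 = 60 x 8/11 = 43.64 minutes.
The hands overlap at 43.64 minutes past 8:00.

Final answer: 43.64 minutes past 8:00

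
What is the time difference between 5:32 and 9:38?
From 5:32 to 9:38:
(9 x 60 + 38) - (5 x 60 + 32) = 578 - 332 = 246 minutes
= 4 hours and 6 minutes

Final answer: 4 hours and 6 minutes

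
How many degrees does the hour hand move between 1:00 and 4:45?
The hour hand moves 0.5 degrees per minute.
Time elapsed: 4:45 - 1:00 = 225 minutes
Angular displacement: 225 x 0.5 = 112.5 degrees

Final answer: 112.5 degrees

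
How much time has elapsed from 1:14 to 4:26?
From 1:14 to 4:26:
(4 x 60 + 26) - (1 x 60 + 14) = 266 - 74 = 192 minutes
= 3 hours and 12 minutes

Final answer: 3 hours and 12 minutes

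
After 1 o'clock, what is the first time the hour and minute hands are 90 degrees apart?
At t minutes past 1:00, the hour hand is at 30 x 1 + 0.5t degrees and the minute hand is at 6t degrees.
The smaller angle between them is 90 degrees when |30H - 5.5t| = 90 or |30H - 5.5t| = 270.
With H = 1, solve 30 x 1 - 5.5t = +/- target for each target:
  t = (30 x 1 - 90) / 5.5 = -10.91 (outside (0, 60))
  t = (30 x 1 + 90) / 5.5 = 21.82
  t = (30 x 1 - 270) / 5.5 = -43.64 (outside (0, 60))
  t = (30 x 1 + 270) / 5.5 = 54.55
Valid solutions in (0, 60): {21.82, 54.55} minutes.
The first occurrence is t = 21.82 minutes.
The hands form a 90-degree angle at 21.82 minutes past 1:00.

Final answer: 21.82 minutes past 1:00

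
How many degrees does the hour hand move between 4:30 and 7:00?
The hour hand moves 0.5 degrees per minute.
Time elapsed: 7:00 - 4:30 = 150 minutes
Angular displacement: 150 x 0.5 = 75 degrees

Final answer: 75 degrees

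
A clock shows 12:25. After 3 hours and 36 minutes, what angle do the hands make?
First find the time 3 hours and 36 minutes after 12:25.
Total minutes: 12 x 60 + 25 + 3 x 60 + 36 = 961.
961 mod 720 = 241 minutes = 4:01.
Now compute the angle at 4:01:
Hour hand: 4 x 30 + 1 x 0.5 = 120.5 degrees
Minute hand: 1 x 6 = 6 degrees
Difference: |120.5 - 6| = 114.5 degrees
The angle is 114.5 degrees

Final answer: 114.5 degrees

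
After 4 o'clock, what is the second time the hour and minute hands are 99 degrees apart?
At t minutes past 4:00, the hour hand is at 30 x 4 + 0.5t degrees and the minute hand is at 6t degrees.
The smaller angle between them is 99 degrees when |30H - 5.5t| = 99 or |30H - 5.5t| = 261.
With H = 4, solve 30 x 4 - 5.5t = +/- target for each target:
  t = (30 x 4 - 99) / 5.5 = 3.82
  t = (30 x 4 + 99) / 5.5 = 39.82
  t = (30 x 4 - 261) / 5.5 = -25.64 (outside (0, 60))
  t = (30 x 4 + 261) / 5.5 = 69.27 (outside (0, 60))
Valid solutions in (0, 60): {3.82, 39.82} minutes.
The second occurrence is t = 39.82 minutes.
The hands form a 99-degree angle at 39.82 minutes past 4:00.

Final answer: 39.82 minutes past 4:00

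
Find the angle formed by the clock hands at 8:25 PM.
Hour hand position: 8 x 30 + 25 x 0.5 = 252.5 degrees
Minute hand position: 25 x 6 = 150 degrees
Difference: |252.5 - 150| = 102.5 degrees
The angle between the hands is 102.5 degrees

Final answer: 102.5 degrees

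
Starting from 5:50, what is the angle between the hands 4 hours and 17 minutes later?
First find the time 4 hours and 17 minutes after 5:50.
Total minutes: 5 x 60 + 50 + 4 x 60 + 17 = 607.
607 mod 720 = 607 minutes = 10:07.
Now compute the angle at 10:07:
Hour hand: 10 x 30 + 7 x 0.5 = 303.5 degrees
Minute hand: 7 x 6 = 42 degrees
Difference: |303.5 - 42| = 261.5 degrees
Smaller angle: 360 - 261.5 = 98.5 degrees

Final answer: 98.5 degrees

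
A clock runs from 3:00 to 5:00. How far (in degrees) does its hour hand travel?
The hour hand moves 0.5 degrees per minute.
Time elapsed: 5:00 - 3:00 = 120 minutes
Angular displacement: 120 x 0.5 = 60 degrees

Final answer: 60 degrees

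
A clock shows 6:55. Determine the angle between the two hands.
Hour hand position: 6 x 30 + 55 x 0.5 = 207.5 degrees
Minute hand position: 55 x 6 = 330 degrees
Difference: |207.5 - 330| = 122.5 degrees
The angle between the hands is 122.5 degrees

Final answer: 122.5 degrees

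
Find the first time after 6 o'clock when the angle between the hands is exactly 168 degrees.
At t minutes past 6:00, the hour hand is at 30 x 6 + 0.5t degrees and the minute hand is at 6t degrees.
The smaller angle between them is 168 degrees when |30H - 5.5t| = 168 or |30H - 5.5t| = 192.
With H = 6, solve 30 x 6 - 5.5t = +/- target for each target:
  t = (30 x 6 - 168) / 5.5 = 2.18
  t = (30 x 6 + 168) / 5.5 = 63.27 (outside (0, 60))
  t = (30 x 6 - 192) / 5.5 = -2.18 (outside (0, 60))
  t = (30 x 6 + 192) / 5.5 = 67.64 (outside (0, 60))
Valid solutions in (0, 60): {2.18} minutes.
The first occurrence is t = 2.18 minutes.
The hands form a 168-degree angle at 2.18 minutes past 6:00.

Final answer: 2.18 minutes past 6:00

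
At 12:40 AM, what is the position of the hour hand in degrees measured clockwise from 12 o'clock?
The hour hand moves 30 degrees per hour and 0.5 degrees per minute.
At 12:40: (0) x 30 + 40 x 0.5 = 0 + 20 = 20 degrees

Final answer: 20 degrees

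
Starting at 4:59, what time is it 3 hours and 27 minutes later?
Starting time: 4:59
Adding 27 minutes to 59 minutes: 59 + 27 = 86 minutes = 1 hour and 26 minutes
Adding 3 hours: 4 + 3 + 1 (carry) = 8
Final time: 8:26

Final answer: 8:26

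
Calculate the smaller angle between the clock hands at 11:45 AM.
Hour hand position: 11 x 30 + 45 x 0.5 = 352.5 degrees
Minute hand position: 45 x 6 = 270 degrees
Difference: |352.5 - 270| = 82.5 degrees
The angle between the hands is 82.5 degrees

Final answer: 82.5 degrees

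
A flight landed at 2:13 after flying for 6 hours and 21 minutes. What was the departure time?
Starting time: 2:13 = 133 total minutes past 12:00
Subtracting: 6 hours and 21 minutes = 381 minutes
133 - 381 = -248 (negative, add 12 hours = 720) = 472 minutes
= 7 hours and 52 minutes past 12:00 = 7:52

Final answer: 7:52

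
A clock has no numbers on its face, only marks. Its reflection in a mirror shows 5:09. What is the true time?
Reflection across the vertical (12-6) axis maps a hand at angle A degrees to (360 - A) degrees, which sends a reading of T minutes past 12:00 to (720 - T) minutes past 12:00.
Mirror reads 5:09 = 309 minutes past 12:00.
Actual time: (720 - 309) mod 720 = 411 minutes = 6:51.

Final answer: 6:51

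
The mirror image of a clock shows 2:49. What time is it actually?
Reflection across the vertical (12-6) axis maps a hand at angle A degrees to (360 - A) degrees, which sends a reading of T minutes past 12:00 to (720 - T) minutes past 12:00.
Mirror reads 2:49 = 169 minutes past 12:00.
Actual time: (720 - 169) mod 720 = 551 minutes = 9:11.

Final answer: 9:11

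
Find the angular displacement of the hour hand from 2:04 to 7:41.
The hour hand moves 0.5 degrees per minute.
Time elapsed: 7:41 - 2:04 = 337 minutes
Angular displacement: 337 x 0.5 = 168.5 degrees

Final answer: 168.5 degrees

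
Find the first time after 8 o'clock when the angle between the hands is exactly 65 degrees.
At t minutes past 8:00, the hour hand is at 30 x 8 + 0.5t degrees and the minute hand is at 6t degrees.
The smaller angle between them is 65 degrees when |30H - 5.5t| = 65 or |30H - 5.5t| = 295.
With H = 8, solve 30 x 8 - 5.5t = +/- target for each target:
  t = (30 x 8 - 65) / 5.5 = 31.82
  t = (30 x 8 + 65) / 5.5 = 55.45
  t = (30 x 8 - 295) / 5.5 = -10 (outside (0, 60))
  t = (30 x 8 + 295) / 5.5 = 97.27 (outside (0, 60))
Valid solutions in (0, 60): {31.82, 55.45} minutes.
The first occurrence is t = 31.82 minutes.
The hands form a 65-degree angle at 31.82 minutes past 8:00.

Final answer: 31.82 minutes past 8:00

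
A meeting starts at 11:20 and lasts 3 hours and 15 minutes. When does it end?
Starting time: 11:20
Adding 15 minutes to 20 minutes: 20 + 15 = 35 minutes
Adding 3 hours: 11 + 3 = 14 - 12 = 2
Final time: 2:35

Final answer: 2:35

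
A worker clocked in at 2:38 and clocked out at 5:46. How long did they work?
From 2:38 to 5:46:
(5 x 60 + 46) - (2 x 60 + 38) = 346 - 158 = 188 minutes
= 3 hours and 8 minutes

Final answer: 3 hours and 8 minutes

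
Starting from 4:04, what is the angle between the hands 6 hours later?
First find the time 6 hours after 4:04.
Total minutes: 4 x 60 + 4 + 6 x 60 + 0 = 604.
604 mod 720 = 604 minutes = 10:04.
Now compute the angle at 10:04:
Hour hand: 10 x 30 + 4 x 0.5 = 302 degrees
Minute hand: 4 x 6 = 24 degrees
Difference: |302 - 24| = 278 degrees
Smaller angle: 360 - 278 = 82 degrees

Final answer: 82 degrees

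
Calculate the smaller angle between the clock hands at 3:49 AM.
Hour hand position: 3 x 30 + 49 x 0.5 = 114.5 degrees
Minute hand position: 49 x 6 = 294 degrees
Difference: |114.5 - 294| = 179.5 degrees
The angle between the hands is 179.5 degrees

Final answer: 179.5 degrees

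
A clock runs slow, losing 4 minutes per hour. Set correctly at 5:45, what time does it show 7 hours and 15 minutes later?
For every 60 true minutes, the faulty clock advances 60 - 4 = 56 minutes.
True elapsed: 7 hours and 15 minutes = 435 minutes.
Faulty clock advances: 435 x 56/60 = 406 minutes (drift: 29 minutes behind).
Shown time: 5:45 + 406 minutes = 12:31.

Final answer: 12:31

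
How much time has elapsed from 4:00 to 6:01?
From 4:00 to 6:01:
(6 x 60 + 1) - (4 x 60 + 0) = 361 - 240 = 121 minutes
= 2 hours and 1 minute

Final answer: 2 hours and 1 minute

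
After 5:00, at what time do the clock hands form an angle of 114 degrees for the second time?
At t minutes past 5:00, the hour hand is at 30 x 5 + 0.5t degrees and the minute hand is at 6t degrees.
The smaller angle between them is 114 degrees when |30H - 5.5t| = 114 or |30H - 5.5t| = 246.
With H = 5, solve 30 x 5 - 5.5t = +/- target for each target:
  t = (30 x 5 - 114) / 5.5 = 6.55
  t = (30 x 5 + 114) / 5.5 = 48
  t = (30 x 5 - 246) / 5.5 = -17.45 (outside (0, 60))
  t = (30 x 5 + 246) / 5.5 = 72 (outside (0, 60))
Valid solutions in (0, 60): {6.55, 48} minutes.
The second occurrence is t = 48 minutes.
The hands form a 114-degree angle at 48 minutes past 5:00.

Final answer: 48 minutes past 5:00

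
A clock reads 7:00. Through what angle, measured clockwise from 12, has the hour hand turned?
The hour hand moves 30 degrees per hour and 0.5 degrees per minute.
At 7:00: (7) x 30 + 0 x 0.5 = 210 + 0 = 210 degrees

Final answer: 210 degrees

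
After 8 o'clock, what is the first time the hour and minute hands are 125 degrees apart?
At t minutes past 8:00, the hour hand is at 30 x 8 + 0.5t degrees and the minute hand is at 6t degrees.
The smaller angle between them is 125 degrees when |30H - 5.5t| = 125 or |30H - 5.5t| = 235.
With H = 8, solve 30 x 8 - 5.5t = +/- target for each target:
  t = (30 x 8 - 125) / 5.5 = 20.91
  t = (30 x 8 + 125) / 5.5 = 66.36 (outside (0, 60))
  t = (30 x 8 - 235) / 5.5 = 0.91
  t = (30 x 8 + 235) / 5.5 = 86.36 (outside (0, 60))
Valid solutions in (0, 60): {0.91, 20.91} minutes.
The first occurrence is t = 0.91 minutes.
The hands form a 125-degree angle at 0.91 minutes past 8:00.

Final answer: 0.91 minutes past 8:00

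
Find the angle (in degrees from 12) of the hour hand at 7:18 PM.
The hour hand moves 30 degrees per hour and 0.5 degrees per minute.
At 7:18: (7) x 30 + 18 x 0.5 = 210 + 9 = 219 degrees

Final answer: 219 degrees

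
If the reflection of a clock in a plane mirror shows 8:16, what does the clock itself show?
Reflection across the vertical (12-6) axis maps a hand at angle A degrees to (360 - A) degrees, which sends a reading of T minutes past 12:00 to (720 - T) minutes past 12:00.
Mirror reads 8:16 = 496 minutes past 12:00.
Actual time: (720 - 496) mod 720 = 224 minutes = 3:44.

Final answer: 3:44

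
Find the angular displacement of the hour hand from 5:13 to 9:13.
The hour hand moves 0.5 degrees per minute.
Time elapsed: 9:13 - 5:13 = 240 minutes
Angular displacement: 240 x 0.5 = 120 degrees

Final answer: 120 degrees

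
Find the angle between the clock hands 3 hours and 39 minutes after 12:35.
First find the time 3 hours and 39 minutes after 12:35.
Total minutes: 12 x 60 + 35 + 3 x 60 + 39 = 974.
974 mod 720 = 254 minutes = 4:14.
Now compute the angle at 4:14:
Hour hand: 4 x 30 + 14 x 0.5 = 127 degrees
Minute hand: 14 x 6 = 84 degrees
Difference: |127 - 84| = 43 degrees
The angle is 43 degrees

Final answer: 43 degrees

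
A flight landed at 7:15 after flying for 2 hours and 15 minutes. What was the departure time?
Starting time: 7:15 = 435 total minutes past 12:00
Subtracting: 2 hours and 15 minutes = 135 minutes
435 - 135 = 300 minutes
= 5 hours past 12:00 = 5:00

Final answer: 5:00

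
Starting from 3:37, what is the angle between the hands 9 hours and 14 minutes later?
First find the time 9 hours and 14 minutes after 3:37.
Total minutes: 3 x 60 + 37 + 9 x 60 + 14 = 771.
771 mod 720 = 51 minutes = 12:51.
Now compute the angle at 12:51:
Hour hand: 0 x 30 + 51 x 0.5 = 25.5 degrees
Minute hand: 51 x 6 = 306 degrees
Difference: |25.5 - 306| = 280.5 degrees
Smaller angle: 360 - 280.5 = 79.5 degrees

Final answer: 79.5 degrees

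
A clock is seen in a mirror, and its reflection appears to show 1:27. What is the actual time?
Reflection across the vertical (12-6) axis maps a hand at angle A degrees to (360 - A) degrees, which sends a reading of T minutes past 12:00 to (720 - T) minutes past 12:00.
Mirror reads 1:27 = 87 minutes past 12:00.
Actual time: (720 - 87) mod 720 = 633 minutes = 10:33.

Final answer: 10:33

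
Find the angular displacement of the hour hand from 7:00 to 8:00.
The hour hand moves 0.5 degrees per minute.
Time elapsed: 8:00 - 7:00 = 60 minutes
Angular displacement: 60 x 0.5 = 30 degrees

Final answer: 30 degrees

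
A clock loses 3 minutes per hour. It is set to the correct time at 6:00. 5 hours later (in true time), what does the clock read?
For every 60 true minutes, the faulty clock advances 60 - 3 = 57 minutes.
True elapsed: 5 hours = 300 minutes.
Faulty clock advances: 300 x 57/60 = 285 minutes (drift: 15 minutes behind).
Shown time: 6:00 + 285 minutes = 10:45.

Final answer: 10:45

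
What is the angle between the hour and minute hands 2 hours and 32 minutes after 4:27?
First find the time 2 hours and 32 minutes after 4:27.
Total minutes: 4 x 60 + 27 + 2 x 60 + 32 = 419.
419 mod 720 = 419 minutes = 6:59.
Now compute the angle at 6:59:
Hour hand: 6 x 30 + 59 x 0.5 = 209.5 degrees
Minute hand: 59 x 6 = 354 degrees
Difference: |209.5 - 354| = 144.5 degrees
The angle is 144.5 degrees

Final answer: 144.5 degrees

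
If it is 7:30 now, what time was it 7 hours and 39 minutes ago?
Starting time: 7:30 = 450 total minutes past 12:00
Subtracting: 7 hours and 39 minutes = 459 minutes
450 - 459 = -9 (negative, add 12 hours = 720) = 711 minutes
= 11 hours and 51 minutes past 12:00 = 11:51

Final answer: 11:51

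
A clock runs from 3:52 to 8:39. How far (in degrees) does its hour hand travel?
The hour hand moves 0.5 degrees per minute.
Time elapsed: 8:39 - 3:52 = 287 minutes
Angular displacement: 287 x 0.5 = 143.5 degrees

Final answer: 143.5 degrees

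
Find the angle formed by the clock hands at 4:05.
Hour hand position: 4 x 30 + 5 x 0.5 = 122.5 degrees
Minute hand position: 5 x 6 = 30 degrees
Difference: |122.5 - 30| = 92.5 degrees
The angle between the hands is 92.5 degrees

Final answer: 92.5 degrees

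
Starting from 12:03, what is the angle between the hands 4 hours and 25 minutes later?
First find the time 4 hours and 25 minutes after 12:03.
Total minutes: 12 x 60 + 3 + 4 x 60 + 25 = 988.
988 mod 720 = 268 minutes = 4:28.
Now compute the angle at 4:28:
Hour hand: 4 x 30 + 28 x 0.5 = 134 degrees
Minute hand: 28 x 6 = 168 degrees
Difference: |134 - 168| = 34 degrees
The angle is 34 degrees

Final answer: 34 degrees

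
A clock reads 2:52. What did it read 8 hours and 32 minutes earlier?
Starting time: 2:52 = 172 total minutes past 12:00
Subtracting: 8 hours and 32 minutes = 512 minutes
172 - 512 = -340 (negative, add 12 hours = 720) = 380 minutes
= 6 hours and 20 minutes past 12:00 = 6:20

Final answer: 6:20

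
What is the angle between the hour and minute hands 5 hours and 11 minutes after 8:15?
First find the time 5 hours and 11 minutes after 8:15.
Total minutes: 8 x 60 + 15 + 5 x 60 + 11 = 806.
806 mod 720 = 86 minutes = 1:26.
Now compute the angle at 1:26:
Hour hand: 1 x 30 + 26 x 0.5 = 43 degrees
Minute hand: 26 x 6 = 156 degrees
Difference: |43 - 156| = 113 degrees
The angle is 113 degrees

Final answer: 113 degrees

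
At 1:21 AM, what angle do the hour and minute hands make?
Hour hand position: 1 x 30 + 21 x 0.5 = 40.5 degrees
Minute hand position: 21 x 6 = 126 degrees
Difference: |40.5 - 126| = 85.5 degrees
The angle between the hands is 85.5 degrees

Final answer: 85.5 degrees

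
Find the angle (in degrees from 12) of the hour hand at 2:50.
The hour hand moves 30 degrees per hour and 0.5 degrees per minute.
At 2:50: (2) x 30 + 50 x 0.5 = 60 + 25 = 85 degrees

Final answer: 85 degrees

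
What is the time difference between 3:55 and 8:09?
From 3:55 to 8:09:
(8 x 60 + 9) - (3 x 60 + 55) = 489 - 235 = 254 minutes
= 4 hours and 14 minutes

Final answer: 4 hours and 14 minutes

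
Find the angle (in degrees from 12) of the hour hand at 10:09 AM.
The hour hand moves 30 degrees per hour and 0.5 degrees per minute.
At 10:09: (10) x 30 + 9 x 0.5 = 300 + 4.5 = 304.5 degrees

Final answer: 304.5 degrees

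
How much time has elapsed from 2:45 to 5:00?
From 2:45 to 5:00:
(5 x 60 + 0) - (2 x 60 + 45) = 300 - 165 = 135 minutes
= 2 hours and 15 minutes

Final answer: 2 hours and 15 minutes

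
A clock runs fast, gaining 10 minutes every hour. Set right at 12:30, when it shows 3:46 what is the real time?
For every 60 true minutes, the faulty clock advances 70 minutes, so 1 faulty-clock minute corresponds to 60/70 true minutes.
From 12:30 to 3:46 on the faulty dial is 196 minutes.
True elapsed: 196 x 60/70 = 168 minutes = 2 hours and 48 minutes.
True time: 12:30 + 2 hours and 48 minutes = 3:18.

Final answer: 3:18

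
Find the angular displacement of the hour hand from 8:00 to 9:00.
The hour hand moves 0.5 degrees per minute.
Time elapsed: 9:00 - 8:00 = 60 minutes
Angular displacement: 60 x 0.5 = 30 degrees

Final answer: 30 degrees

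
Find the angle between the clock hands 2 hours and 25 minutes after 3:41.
First find the time 2 hours and 25 minutes after 3:41.
Total minutes: 3 x 60 + 41 + 2 x 60 + 25 = 366.
366 mod 720 = 366 minutes = 6:06.
Now compute the angle at 6:06:
Hour hand: 6 x 30 + 6 x 0.5 = 183 degrees
Minute hand: 6 x 6 = 36 degrees
Difference: |183 - 36| = 147 degrees
The angle is 147 degrees

Final answer: 147 degrees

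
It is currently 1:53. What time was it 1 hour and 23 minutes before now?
Starting time: 1:53 = 113 total minutes past 12:00
Subtracting: 1 hour and 23 minutes = 83 minutes
113 - 83 = 30 minutes
= 30 minutes past 12:00 = 12:30

Final answer: 12:30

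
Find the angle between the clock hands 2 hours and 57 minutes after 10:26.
First find the time 2 hours and 57 minutes after 10:26.
Total minutes: 10 x 60 + 26 + 2 x 60 + 57 = 803.
803 mod 720 = 83 minutes = 1:23.
Now compute the angle at 1:23:
Hour hand: 1 x 30 + 23 x 0.5 = 41.5 degrees
Minute hand: 23 x 6 = 138 degrees
Difference: |41.5 - 138| = 96.5 degrees
The angle is 96.5 degrees

Final answer: 96.5 degrees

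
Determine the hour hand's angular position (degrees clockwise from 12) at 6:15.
The hour hand moves 30 degrees per hour and 0.5 degrees per minute.
At 6:15: (6) x 30 + 15 x 0.5 = 180 + 7.5 = 187.5 degrees

Final answer: 187.5 degrees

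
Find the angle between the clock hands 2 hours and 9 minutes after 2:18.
First find the time 2 hours and 9 minutes after 2:18.
Total minutes: 2 x 60 + 18 + 2 x 60 + 9 = 267.
267 mod 720 = 267 minutes = 4:27.
Now compute the angle at 4:27:
Hour hand: 4 x 30 + 27 x 0.5 = 133.5 degrees
Minute hand: 27 x 6 = 162 degrees
Difference: |133.5 - 162| = 28.5 degrees
The angle is 28.5 degrees

Final answer: 28.5 degrees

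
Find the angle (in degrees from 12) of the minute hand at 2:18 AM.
The minute hand moves 6 degrees per minute.
At 2:18: 18 x 6 = 108 degrees

Final answer: 108 degrees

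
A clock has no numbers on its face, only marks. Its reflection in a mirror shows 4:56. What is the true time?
Reflection across the vertical (12-6) axis maps a hand at angle A degrees to (360 - A) degrees, which sends a reading of T minutes past 12:00 to (720 - T) minutes past 12:00.
Mirror reads 4:56 = 296 minutes past 12:00.
Actual time: (720 - 296) mod 720 = 424 minutes = 7:04.

Final answer: 7:04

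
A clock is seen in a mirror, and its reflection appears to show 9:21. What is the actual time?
Reflection across the vertical (12-6) axis maps a hand at angle A degrees to (360 - A) degrees, which sends a reading of T minutes past 12:00 to (720 - T) minutes past 12:00.
Mirror reads 9:21 = 561 minutes past 12:00.
Actual time: (720 - 561) mod 720 = 159 minutes = 2:39.

Final answer: 2:39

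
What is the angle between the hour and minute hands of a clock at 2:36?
Hour hand position: 2 x 30 + 36 x 0.5 = 78 degrees
Minute hand position: 36 x 6 = 216 degrees
Difference: |78 - 216| = 138 degrees
The angle between the hands is 138 degrees

Final answer: 138 degrees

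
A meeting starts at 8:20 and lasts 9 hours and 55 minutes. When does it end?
Starting time: 8:20
Adding 55 minutes to 20 minutes: 20 + 55 = 75 minutes = 1 hour and 15 minutes
Adding 9 hours: 8 + 9 + 1 (carry) = 18 - 12 = 6
Final time: 6:15

Final answer: 6:15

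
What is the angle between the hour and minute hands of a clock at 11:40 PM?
Hour hand position: 11 x 30 + 40 x 0.5 = 350 degrees
Minute hand position: 40 x 6 = 240 degrees
Difference: |350 - 240| = 110 degrees
The angle between the hands is 110 degrees

Final answer: 110 degrees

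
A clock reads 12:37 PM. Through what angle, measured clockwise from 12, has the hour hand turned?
The hour hand moves 30 degrees per hour and 0.5 degrees per minute.
At 12:37: (0) x 30 + 37 x 0.5 = 0 + 18.5 = 18.5 degrees

Final answer: 18.5 degrees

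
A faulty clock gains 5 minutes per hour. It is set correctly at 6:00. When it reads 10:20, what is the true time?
For every 60 true minutes, the faulty clock advances 65 minutes, so 1 faulty-clock minute corresponds to 60/65 true minutes.
From 6:00 to 10:20 on the faulty dial is 260 minutes.
True elapsed: 260 x 60/65 = 240 minutes = 4 hours.
True time: 6:00 + 4 hours = 10:00.

Final answer: 10:00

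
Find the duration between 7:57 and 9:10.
From 7:57 to 9:10:
(9 x 60 + 10) - (7 x 60 + 57) = 550 - 477 = 73 minutes
= 1 hour and 13 minutes

Final answer: 1 hour and 13 minutes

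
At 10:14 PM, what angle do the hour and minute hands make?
Hour hand position: 10 x 30 + 14 x 0.5 = 307 degrees
Minute hand position: 14 x 6 = 84 degrees
Difference: |307 - 84| = 223 degrees
Since 223 > 180, the smaller angle is 360 - 223 = 137 degrees

Final answer: 137 degrees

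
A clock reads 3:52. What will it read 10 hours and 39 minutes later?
Starting time: 3:52
Adding 39 minutes to 52 minutes: 52 + 39 = 91 minutes = 1 hour and 31 minutes
Adding 10 hours: 3 + 10 + 1 (carry) = 14 - 12 = 2
Final time: 2:31

Final answer: 2:31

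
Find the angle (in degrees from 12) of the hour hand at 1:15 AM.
The hour hand moves 30 degrees per hour and 0.5 degrees per minute.
At 1:15: (1) x 30 + 15 x 0.5 = 30 + 7.5 = 37.5 degrees

Final answer: 37.5 degrees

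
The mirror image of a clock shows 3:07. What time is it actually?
Reflection across the vertical (12-6) axis maps a hand at angle A degrees to (360 - A) degrees, which sends a reading of T minutes past 12:00 to (720 - T) minutes past 12:00.
Mirror reads 3:07 = 187 minutes past 12:00.
Actual time: (720 - 187) mod 720 = 533 minutes = 8:53.

Final answer: 8:53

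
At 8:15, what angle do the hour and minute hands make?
Hour hand position: 8 x 30 + 15 x 0.5 = 247.5 degrees
Minute hand position: 15 x 6 = 90 degrees
Difference: |247.5 - 90| = 157.5 degrees
The angle between the hands is 157.5 degrees

Final answer: 157.5 degrees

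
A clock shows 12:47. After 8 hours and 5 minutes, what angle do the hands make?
First find the time 8 hours and 5 minutes after 12:47.
Total minutes: 12 x 60 + 47 + 8 x 60 + 5 = 1252.
1252 mod 720 = 532 minutes = 8:52.
Now compute the angle at 8:52:
Hour hand: 8 x 30 + 52 x 0.5 = 266 degrees
Minute hand: 52 x 6 = 312 degrees
Difference: |266 - 312| = 46 degrees
The angle is 46 degrees

Final answer: 46 degrees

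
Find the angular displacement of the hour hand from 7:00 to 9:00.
The hour hand moves 0.5 degrees per minute.
Time elapsed: 9:00 - 7:00 = 120 minutes
Angular displacement: 120 x 0.5 = 60 degrees

Final answer: 60 degrees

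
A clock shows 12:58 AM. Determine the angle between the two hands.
Hour hand position: 0 x 30 + 58 x 0.5 = 29 degrees
Minute hand position: 58 x 6 = 348 degrees
Difference: |29 - 348| = 319 degrees
Since 319 > 180, the smaller angle is 360 - 319 = 41 degrees

Final answer: 41 degrees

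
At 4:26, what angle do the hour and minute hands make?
Hour hand position: 4 x 30 + 26 x 0.5 = 133 degrees
Minute hand position: 26 x 6 = 156 degrees
Difference: |133 - 156| = 23 degrees
The angle between the hands is 23 degrees

Final answer: 23 degrees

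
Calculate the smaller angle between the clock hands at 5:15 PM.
Hour hand position: 5 x 30 + 15 x 0.5 = 157.5 degrees
Minute hand position: 15 x 6 = 90 degrees
Difference: |157.5 - 90| = 67.5 degrees
The angle between the hands is 67.5 degrees

Final answer: 67.5 degrees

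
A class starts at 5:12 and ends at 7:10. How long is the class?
From 5:12 to 7:10:
(7 x 60 + 10) - (5 x 60 + 12) = 430 - 312 = 118 minutes
= 1 hour and 58 minutes

Final answer: 1 hour and 58 minutes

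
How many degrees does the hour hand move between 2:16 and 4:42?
The hour hand moves 0.5 degrees per minute.
Time elapsed: 4:42 - 2:16 = 146 minutes
Angular displacement: 146 x 0.5 = 73 degrees

Final answer: 73 degrees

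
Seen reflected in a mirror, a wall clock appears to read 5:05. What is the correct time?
Reflection across the vertical (12-6) axis maps a hand at angle A degrees to (360 - A) degrees, which sends a reading of T minutes past 12:00 to (720 - T) minutes past 12:00.
Mirror reads 5:05 = 305 minutes past 12:00.
Actual time: (720 - 305) mod 720 = 415 minutes = 6:55.

Final answer: 6:55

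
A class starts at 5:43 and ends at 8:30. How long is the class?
From 5:43 to 8:30:
(8 x 60 + 30) - (5 x 60 + 43) = 510 - 343 = 167 minutes
= 2 hours and 47 minutes

Final answer: 2 hours and 47 minutes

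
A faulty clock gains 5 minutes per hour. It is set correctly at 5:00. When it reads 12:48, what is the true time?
For every 60 true minutes, the faulty clock advances 65 minutes, so 1 faulty-clock minute corresponds to 60/65 true minutes.
From 5:00 to 12:48 on the faulty dial is 468 minutes.
True elapsed: 468 x 60/65 = 432 minutes = 7 hours and 12 minutes.
True time: 5:00 + 7 hours and 12 minutes = 12:12.

Final answer: 12:12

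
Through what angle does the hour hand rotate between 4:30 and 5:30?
The hour hand moves 0.5 degrees per minute.
Time elapsed: 5:30 - 4:30 = 60 minutes
Angular displacement: 60 x 0.5 = 30 degrees

Final answer: 30 degrees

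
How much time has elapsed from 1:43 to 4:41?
From 1:43 to 4:41:
(4 x 60 + 41) - (1 x 60 + 43) = 281 - 103 = 178 minutes
= 2 hours and 58 minutes

Final answer: 2 hours and 58 minutes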